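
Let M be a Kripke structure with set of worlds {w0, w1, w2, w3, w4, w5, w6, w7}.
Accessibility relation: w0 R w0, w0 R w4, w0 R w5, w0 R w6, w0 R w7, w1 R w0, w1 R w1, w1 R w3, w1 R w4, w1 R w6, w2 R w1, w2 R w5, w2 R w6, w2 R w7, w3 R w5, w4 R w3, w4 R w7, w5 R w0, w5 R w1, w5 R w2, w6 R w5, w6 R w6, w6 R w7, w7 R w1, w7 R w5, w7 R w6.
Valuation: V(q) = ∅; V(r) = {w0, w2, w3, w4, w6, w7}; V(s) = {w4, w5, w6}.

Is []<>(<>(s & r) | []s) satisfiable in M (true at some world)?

Yes

Recall that []ψ holds at a world iff ψ holds at every accessible world, and <>ψ holds iff ψ holds at some accessible world.
Let φ = []<>(<>(s & r) | []s). Evaluate φ at each world:
  w0 (successors {w0, w4, w5, w6, w7}): φ is true.
  w1 (successors {w0, w1, w3, w4, w6}): φ is false.
  w2 (successors {w1, w5, w6, w7}): φ is true.
  w3 (successors {w5}): φ is true.
  w4 (successors {w3, w7}): φ is false.
  w5 (successors {w0, w1, w2}): φ is true.
  w6 (successors {w5, w6, w7}): φ is true.
  w7 (successors {w1, w5, w6}): φ is true.
Detail at w0 (witness):
  At w0: []<>(<>(s & r) | []s) requires <>(<>(s & r) | []s) at every successor {w0, w4, w5, w6, w7}.
    At w0: <>(<>(s & r) | []s) is true.
    At w4: <>(<>(s & r) | []s) is true.
    At w5: <>(<>(s & r) | []s) is true.
    At w6: <>(<>(s & r) | []s) is true.
    At w7: <>(<>(s & r) | []s) is true.
  So []<>(<>(s & r) | []s) is true at w0.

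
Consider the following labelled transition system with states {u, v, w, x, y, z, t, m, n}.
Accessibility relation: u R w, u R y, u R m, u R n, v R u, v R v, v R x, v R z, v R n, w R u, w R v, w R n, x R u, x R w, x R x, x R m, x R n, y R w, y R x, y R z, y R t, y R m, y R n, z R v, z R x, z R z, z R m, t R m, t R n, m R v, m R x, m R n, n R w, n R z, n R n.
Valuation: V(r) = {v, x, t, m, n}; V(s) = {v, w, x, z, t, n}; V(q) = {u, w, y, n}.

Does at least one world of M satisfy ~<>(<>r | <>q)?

No

Recall that <>ψ holds at a world iff ψ holds at some accessible world.
Let φ = ~<>(<>r | <>q). Evaluate φ at each world:
  u (successors {w, y, m, n}): φ is false.
  v (successors {u, v, x, z, n}): φ is false.
  w (successors {u, v, n}): φ is false.
  x (successors {u, w, x, m, n}): φ is false.
  y (successors {w, x, z, t, m, n}): φ is false.
  z (successors {v, x, z, m}): φ is false.
  t (successors {m, n}): φ is false.
  m (successors {v, x, n}): φ is false.
  n (successors {w, z, n}): φ is false.
For instance, at t:
  At t: <>(<>r | <>q) is true, so ~<>(<>r | <>q) is false.
    At t: <>(<>r | <>q) requires <>r | <>q at some successor in {m, n}.
      <>r | <>q holds at m, so <>(<>r | <>q) is true at t.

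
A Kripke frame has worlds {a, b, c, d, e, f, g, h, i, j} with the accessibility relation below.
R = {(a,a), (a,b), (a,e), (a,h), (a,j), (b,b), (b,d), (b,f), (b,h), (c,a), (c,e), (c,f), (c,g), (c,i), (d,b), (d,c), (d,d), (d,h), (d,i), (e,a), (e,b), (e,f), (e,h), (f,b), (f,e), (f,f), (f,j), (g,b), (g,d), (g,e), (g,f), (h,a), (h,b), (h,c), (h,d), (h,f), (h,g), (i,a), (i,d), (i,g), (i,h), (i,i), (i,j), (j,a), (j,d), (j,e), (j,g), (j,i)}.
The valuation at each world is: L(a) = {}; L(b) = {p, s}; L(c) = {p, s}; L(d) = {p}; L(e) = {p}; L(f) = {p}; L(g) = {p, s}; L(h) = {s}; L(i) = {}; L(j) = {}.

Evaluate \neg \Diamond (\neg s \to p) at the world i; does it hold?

At i: \Diamond (\neg s \to p) is true, so \neg \Diamond (\neg s \to p) is false.
  At i: \Diamond (\neg s \to p) requires \neg s \to p at some successor in {a, d, g, h, i, j}.
    \neg s \to p holds at d, so \Diamond (\neg s \to p) is true at i.

No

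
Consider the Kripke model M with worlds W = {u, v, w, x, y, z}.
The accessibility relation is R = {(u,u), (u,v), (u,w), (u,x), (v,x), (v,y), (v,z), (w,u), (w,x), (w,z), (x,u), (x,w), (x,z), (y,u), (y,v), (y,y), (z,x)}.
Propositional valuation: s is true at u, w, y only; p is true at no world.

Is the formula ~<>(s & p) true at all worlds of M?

Yes

Recall that <>ψ holds at a world iff ψ holds at some accessible world.
Let φ = ~<>(s & p). Evaluate φ at each world:
  u (successors {u, v, w, x}): φ is true.
  v (successors {x, y, z}): φ is true.
  w (successors {u, x, z}): φ is true.
  x (successors {u, w, z}): φ is true.
  y (successors {u, v, y}): φ is true.
  z (successors {x}): φ is true.
For instance, at x:
  At x: <>(s & p) is false, so ~<>(s & p) is true.
    At x: <>(s & p) requires s & p at some successor in {u, w, z}.
      At u: s & p is false.
      At w: s & p is false.
      At z: s & p is false.
    So <>(s & p) is false at x.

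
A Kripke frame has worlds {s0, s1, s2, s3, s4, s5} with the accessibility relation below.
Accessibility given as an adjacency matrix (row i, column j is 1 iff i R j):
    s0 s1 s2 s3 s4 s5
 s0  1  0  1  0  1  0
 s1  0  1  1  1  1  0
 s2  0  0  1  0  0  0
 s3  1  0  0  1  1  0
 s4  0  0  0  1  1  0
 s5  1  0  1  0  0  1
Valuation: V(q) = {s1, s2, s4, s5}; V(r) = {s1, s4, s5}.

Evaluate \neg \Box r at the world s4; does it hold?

Yes

At s4: \Box r is false, so \neg \Box r is true.
  At s4: \Box r requires r at every successor {s3, s4}.
    r fails at s3, so \Box r is false at s4.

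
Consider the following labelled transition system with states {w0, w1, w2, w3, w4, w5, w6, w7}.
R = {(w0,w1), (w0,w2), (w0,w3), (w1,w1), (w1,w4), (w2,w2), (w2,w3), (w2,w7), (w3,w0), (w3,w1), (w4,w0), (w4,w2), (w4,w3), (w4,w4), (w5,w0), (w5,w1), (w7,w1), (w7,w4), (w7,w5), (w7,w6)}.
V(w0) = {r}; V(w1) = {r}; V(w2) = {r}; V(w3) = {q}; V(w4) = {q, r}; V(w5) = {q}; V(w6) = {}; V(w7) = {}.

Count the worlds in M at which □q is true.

Let φ = □q. Evaluate φ at each world:
  w0 (successors {w1, w2, w3}): φ is false.
  w1 (successors {w1, w4}): φ is false.
  w2 (successors {w2, w3, w7}): φ is false.
  w3 (successors {w0, w1}): φ is false.
  w4 (successors {w0, w2, w3, w4}): φ is false.
  w5 (successors {w0, w1}): φ is false.
  w6 (successors ∅): φ is true.
  w7 (successors {w1, w4, w5, w6}): φ is false.
For instance, at w7:
  At w7: □q requires q at every successor {w1, w4, w5, w6}.
    q fails at w1, so □q is false at w7.
Satisfying worlds: {w6}

1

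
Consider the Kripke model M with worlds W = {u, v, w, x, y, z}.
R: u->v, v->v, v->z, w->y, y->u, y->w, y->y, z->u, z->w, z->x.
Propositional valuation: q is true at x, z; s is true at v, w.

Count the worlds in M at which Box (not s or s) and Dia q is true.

Let φ = Box (not s or s) and Dia q. Evaluate φ at each world:
  u (successors {v}): φ is false.
  v (successors {v, z}): φ is true.
  w (successors {y}): φ is false.
  x (successors ∅): φ is false.
  y (successors {u, w, y}): φ is false.
  z (successors {u, w, x}): φ is true.
For instance, at y:
  At y: Box (not s or s) is true, Dia q is false, so Box (not s or s) and Dia q is false.
    At y: Box (not s or s) requires not s or s at every successor {u, w, y}.
      At u: not s or s is true.
      At w: not s or s is true.
      At y: not s or s is true.
    So Box (not s or s) is true at y.
    At y: Dia q requires q at some successor in {u, w, y}.
      At u: q is false.
      At w: q is false.
      At y: q is false.
    So Dia q is false at y.
Satisfying worlds: {v, z}

2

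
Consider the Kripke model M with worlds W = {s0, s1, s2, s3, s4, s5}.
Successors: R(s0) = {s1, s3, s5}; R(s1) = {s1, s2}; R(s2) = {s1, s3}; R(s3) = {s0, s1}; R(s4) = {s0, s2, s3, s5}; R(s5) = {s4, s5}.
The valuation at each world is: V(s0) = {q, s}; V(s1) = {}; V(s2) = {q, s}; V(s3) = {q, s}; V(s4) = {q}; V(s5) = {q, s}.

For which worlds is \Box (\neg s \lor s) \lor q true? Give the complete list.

s0, s1, s2, s3, s4, s5

Recall that \Box ψ holds at a world iff ψ holds at every accessible world, and \Diamond ψ holds iff ψ holds at some accessible world.
Let φ = \Box (\neg s \lor s) \lor q. Evaluate φ at each world:
  s0 (successors {s1, s3, s5}): φ is true.
  s1 (successors {s1, s2}): φ is true.
  s2 (successors {s1, s3}): φ is true.
  s3 (successors {s0, s1}): φ is true.
  s4 (successors {s0, s2, s3, s5}): φ is true.
  s5 (successors {s4, s5}): φ is true.
For instance, at s0:
  At s0: \Box (\neg s \lor s) is true, q is true, so \Box (\neg s \lor s) \lor q is true.
    At s0: \Box (\neg s \lor s) requires \neg s \lor s at every successor {s1, s3, s5}.
      At s1: \neg s \lor s is true.
      At s3: \neg s \lor s is true.
      At s5: \neg s \lor s is true.
    So \Box (\neg s \lor s) is true at s0.
Satisfying worlds: {s0, s1, s2, s3, s4, s5}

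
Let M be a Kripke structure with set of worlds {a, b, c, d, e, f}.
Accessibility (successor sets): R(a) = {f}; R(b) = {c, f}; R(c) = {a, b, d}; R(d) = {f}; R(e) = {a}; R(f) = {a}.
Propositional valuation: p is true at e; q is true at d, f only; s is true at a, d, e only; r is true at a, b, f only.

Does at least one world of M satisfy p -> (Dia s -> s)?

Recall that Dia ψ holds at a world iff ψ holds at some accessible world.
Let φ = p -> (Dia s -> s). Evaluate φ at each world:
  a (successors {f}): φ is true.
  b (successors {c, f}): φ is true.
  c (successors {a, b, d}): φ is true.
  d (successors {f}): φ is true.
  e (successors {a}): φ is true.
  f (successors {a}): φ is true.
Detail at a (witness):
  At a: p is false, Dia s -> s is true, so p -> (Dia s -> s) is true.
    At a: Dia s is false, s is true, so Dia s -> s is true.
      At a: Dia s requires s at some successor in {f}.
        At f: s is false.
      So Dia s is false at a.

Yes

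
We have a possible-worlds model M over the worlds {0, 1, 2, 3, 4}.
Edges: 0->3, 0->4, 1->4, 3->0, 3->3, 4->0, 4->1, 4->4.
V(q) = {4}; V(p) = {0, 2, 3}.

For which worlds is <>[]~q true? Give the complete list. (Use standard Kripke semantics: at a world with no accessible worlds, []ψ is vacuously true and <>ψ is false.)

0, 3

Let φ = <>[]~q. Evaluate φ at each world:
  0 (successors {3, 4}): φ is true.
  1 (successors {4}): φ is false.
  2 (successors ∅): φ is false.
  3 (successors {0, 3}): φ is true.
  4 (successors {0, 1, 4}): φ is false.
For instance, at 3:
  At 3: <>[]~q requires []~q at some successor in {0, 3}.
    []~q holds at 3, so <>[]~q is true at 3.
      At 3: []~q requires ~q at every successor {0, 3}.
        At 0: ~q is true.
        At 3: ~q is true.
      So []~q is true at 3.
Satisfying worlds: {0, 3}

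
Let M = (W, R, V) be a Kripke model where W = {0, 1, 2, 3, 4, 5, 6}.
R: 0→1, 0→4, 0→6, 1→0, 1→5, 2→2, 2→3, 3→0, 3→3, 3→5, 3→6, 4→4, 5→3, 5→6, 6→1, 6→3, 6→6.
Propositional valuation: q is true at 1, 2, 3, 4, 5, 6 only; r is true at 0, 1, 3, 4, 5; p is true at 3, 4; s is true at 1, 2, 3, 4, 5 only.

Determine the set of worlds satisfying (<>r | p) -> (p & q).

Let φ = (<>r | p) -> (p & q). Evaluate φ at each world:
  0 (successors {1, 4, 6}): φ is false.
  1 (successors {0, 5}): φ is false.
  2 (successors {2, 3}): φ is false.
  3 (successors {0, 3, 5, 6}): φ is true.
  4 (successors {4}): φ is true.
  5 (successors {3, 6}): φ is false.
  6 (successors {1, 3, 6}): φ is false.
For instance, at 4:
  At 4: <>r | p is true, p & q is true, so (<>r | p) -> (p & q) is true.
    At 4: <>r is true, p is true, so <>r | p is true.
      At 4: <>r requires r at some successor in {4}.
        r holds at 4, so <>r is true at 4.
Satisfying worlds: {3, 4}

3, 4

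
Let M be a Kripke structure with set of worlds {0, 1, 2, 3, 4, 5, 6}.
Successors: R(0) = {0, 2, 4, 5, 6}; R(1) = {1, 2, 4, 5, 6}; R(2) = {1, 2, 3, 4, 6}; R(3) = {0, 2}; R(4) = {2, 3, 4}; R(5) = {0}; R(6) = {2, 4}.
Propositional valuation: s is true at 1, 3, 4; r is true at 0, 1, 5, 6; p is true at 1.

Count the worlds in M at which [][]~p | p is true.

Let φ = [][]~p | p. Evaluate φ at each world:
  0 (successors {0, 2, 4, 5, 6}): φ is false.
  1 (successors {1, 2, 4, 5, 6}): φ is true.
  2 (successors {1, 2, 3, 4, 6}): φ is false.
  3 (successors {0, 2}): φ is false.
  4 (successors {2, 3, 4}): φ is false.
  5 (successors {0}): φ is true.
  6 (successors {2, 4}): φ is false.
For instance, at 6:
  At 6: [][]~p is false, p is false, so [][]~p | p is false.
    At 6: [][]~p requires []~p at every successor {2, 4}.
      []~p fails at 2, so [][]~p is false at 6.
Satisfying worlds: {1, 5}

2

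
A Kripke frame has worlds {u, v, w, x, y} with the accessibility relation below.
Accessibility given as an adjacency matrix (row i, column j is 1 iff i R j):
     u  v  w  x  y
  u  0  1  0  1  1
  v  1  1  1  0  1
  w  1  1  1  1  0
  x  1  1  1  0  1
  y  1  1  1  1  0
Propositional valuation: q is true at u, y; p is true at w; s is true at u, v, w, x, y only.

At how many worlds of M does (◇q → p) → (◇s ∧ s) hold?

Let φ = (◇q → p) → (◇s ∧ s). Evaluate φ at each world:
  u (successors {v, x, y}): φ is true.
  v (successors {u, v, w, y}): φ is true.
  w (successors {u, v, w, x}): φ is true.
  x (successors {u, v, w, y}): φ is true.
  y (successors {u, v, w, x}): φ is true.
For instance, at w:
  At w: ◇q → p is true, ◇s ∧ s is true, so (◇q → p) → (◇s ∧ s) is true.
    At w: ◇q is true, p is true, so ◇q → p is true.
      At w: ◇q requires q at some successor in {u, v, w, x}.
        q holds at u, so ◇q is true at w.
    At w: ◇s is true, s is true, so ◇s ∧ s is true.
      At w: ◇s requires s at some successor in {u, v, w, x}.
        s holds at u, so ◇s is true at w.
Satisfying worlds: {u, v, w, x, y}

5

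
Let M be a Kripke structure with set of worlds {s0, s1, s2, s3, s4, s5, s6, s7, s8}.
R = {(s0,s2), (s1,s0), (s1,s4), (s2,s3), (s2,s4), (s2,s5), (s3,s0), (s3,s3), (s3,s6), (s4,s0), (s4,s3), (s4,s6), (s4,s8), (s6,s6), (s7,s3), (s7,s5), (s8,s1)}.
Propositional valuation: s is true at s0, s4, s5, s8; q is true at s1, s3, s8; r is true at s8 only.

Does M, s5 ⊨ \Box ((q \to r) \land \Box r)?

Recall that \Box ψ holds at a world iff ψ holds at every accessible world, and \Diamond ψ holds iff ψ holds at some accessible world.
At s5: no accessible worlds, so \Box ((q \to r) \land \Box r) holds vacuously.

Yes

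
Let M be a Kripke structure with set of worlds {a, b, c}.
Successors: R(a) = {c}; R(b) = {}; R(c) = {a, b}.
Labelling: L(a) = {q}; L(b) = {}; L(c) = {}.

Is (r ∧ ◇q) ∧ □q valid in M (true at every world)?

Let φ = (r ∧ ◇q) ∧ □q. Evaluate φ at each world:
  a (successors {c}): φ is false.
  b (successors ∅): φ is false.
  c (successors {a, b}): φ is false.
Detail at a (counterexample):
  At a: r ∧ ◇q is false, □q is false, so (r ∧ ◇q) ∧ □q is false.
    At a: r is false, ◇q is false, so r ∧ ◇q is false.
      At a: ◇q requires q at some successor in {c}.
        At c: q is false.
      So ◇q is false at a.
    At a: □q requires q at every successor {c}.
      q fails at c, so □q is false at a.

No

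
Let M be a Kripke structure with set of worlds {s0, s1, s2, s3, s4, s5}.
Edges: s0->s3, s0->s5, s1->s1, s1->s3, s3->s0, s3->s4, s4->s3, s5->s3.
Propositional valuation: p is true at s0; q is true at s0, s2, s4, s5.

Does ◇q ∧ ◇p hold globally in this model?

No

Recall that ◇ψ holds at a world iff ψ holds at some accessible world.
Let φ = ◇q ∧ ◇p. Evaluate φ at each world:
  s0 (successors {s3, s5}): φ is false.
  s1 (successors {s1, s3}): φ is false.
  s2 (successors ∅): φ is false.
  s3 (successors {s0, s4}): φ is true.
  s4 (successors {s3}): φ is false.
  s5 (successors {s3}): φ is false.
Detail at s0 (counterexample):
  At s0: ◇q is true, ◇p is false, so ◇q ∧ ◇p is false.
    At s0: ◇q requires q at some successor in {s3, s5}.
      q holds at s5, so ◇q is true at s0.
    At s0: ◇p requires p at some successor in {s3, s5}.
      At s3: p is false.
      At s5: p is false.
    So ◇p is false at s0.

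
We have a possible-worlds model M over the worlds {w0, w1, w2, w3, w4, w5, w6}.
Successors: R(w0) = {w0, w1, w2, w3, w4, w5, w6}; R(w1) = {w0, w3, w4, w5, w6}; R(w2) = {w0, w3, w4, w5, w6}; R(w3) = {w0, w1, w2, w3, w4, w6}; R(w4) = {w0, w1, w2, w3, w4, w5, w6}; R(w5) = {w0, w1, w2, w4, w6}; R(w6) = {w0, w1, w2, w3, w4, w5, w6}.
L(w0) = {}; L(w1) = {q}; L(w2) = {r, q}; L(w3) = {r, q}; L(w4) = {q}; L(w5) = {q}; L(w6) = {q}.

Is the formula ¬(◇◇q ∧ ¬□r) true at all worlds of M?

No

Let φ = ¬(◇◇q ∧ ¬□r). Evaluate φ at each world:
  w0 (successors {w0, w1, w2, w3, w4, w5, w6}): φ is false.
  w1 (successors {w0, w3, w4, w5, w6}): φ is false.
  w2 (successors {w0, w3, w4, w5, w6}): φ is false.
  w3 (successors {w0, w1, w2, w3, w4, w6}): φ is false.
  w4 (successors {w0, w1, w2, w3, w4, w5, w6}): φ is false.
  w5 (successors {w0, w1, w2, w4, w6}): φ is false.
  w6 (successors {w0, w1, w2, w3, w4, w5, w6}): φ is false.
Detail at w0 (counterexample):
  At w0: ◇◇q ∧ ¬□r is true, so ¬(◇◇q ∧ ¬□r) is false.
    At w0: ◇◇q is true, ¬□r is true, so ◇◇q ∧ ¬□r is true.
      At w0: ◇◇q requires ◇q at some successor in {w0, w1, w2, w3, w4, w5, w6}.
        ◇q holds at w0, so ◇◇q is true at w0.
      At w0: □r is false, so ¬□r is true.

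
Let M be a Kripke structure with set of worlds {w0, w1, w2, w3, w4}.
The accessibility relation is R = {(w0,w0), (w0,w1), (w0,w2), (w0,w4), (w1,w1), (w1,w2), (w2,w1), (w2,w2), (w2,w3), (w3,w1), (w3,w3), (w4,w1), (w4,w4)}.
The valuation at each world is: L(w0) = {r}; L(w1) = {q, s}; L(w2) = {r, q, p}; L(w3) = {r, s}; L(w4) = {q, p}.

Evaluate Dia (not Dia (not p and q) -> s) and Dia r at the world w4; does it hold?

At w4: Dia (not Dia (not p and q) -> s) is true, Dia r is false, so Dia (not Dia (not p and q) -> s) and Dia r is false.
  At w4: Dia (not Dia (not p and q) -> s) requires not Dia (not p and q) -> s at some successor in {w1, w4}.
    not Dia (not p and q) -> s holds at w1, so Dia (not Dia (not p and q) -> s) is true at w4.
      At w1: not Dia (not p and q) is false, s is true, so not Dia (not p and q) -> s is true.
  At w4: Dia r requires r at some successor in {w1, w4}.
    At w1: r is false.
    At w4: r is false.
  So Dia r is false at w4.

No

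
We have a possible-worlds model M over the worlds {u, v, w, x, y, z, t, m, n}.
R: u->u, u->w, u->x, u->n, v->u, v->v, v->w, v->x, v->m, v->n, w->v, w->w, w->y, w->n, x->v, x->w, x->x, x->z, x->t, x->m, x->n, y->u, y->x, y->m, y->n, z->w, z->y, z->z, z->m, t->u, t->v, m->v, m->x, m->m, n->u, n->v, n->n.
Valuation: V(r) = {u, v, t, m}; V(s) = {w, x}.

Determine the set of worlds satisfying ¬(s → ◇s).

none

Recall that ◇ψ holds at a world iff ψ holds at some accessible world.
Let φ = ¬(s → ◇s). Evaluate φ at each world:
  u (successors {u, w, x, n}): φ is false.
  v (successors {u, v, w, x, m, n}): φ is false.
  w (successors {v, w, y, n}): φ is false.
  x (successors {v, w, x, z, t, m, n}): φ is false.
  y (successors {u, x, m, n}): φ is false.
  z (successors {w, y, z, m}): φ is false.
  t (successors {u, v}): φ is false.
  m (successors {v, x, m}): φ is false.
  n (successors {u, v, n}): φ is false.
For instance, at t:
  At t: s → ◇s is true, so ¬(s → ◇s) is false.
    At t: s is false, ◇s is false, so s → ◇s is true.
      At t: ◇s requires s at some successor in {u, v}.
        At u: s is false.
        At v: s is false.
      So ◇s is false at t.
Satisfying worlds: none.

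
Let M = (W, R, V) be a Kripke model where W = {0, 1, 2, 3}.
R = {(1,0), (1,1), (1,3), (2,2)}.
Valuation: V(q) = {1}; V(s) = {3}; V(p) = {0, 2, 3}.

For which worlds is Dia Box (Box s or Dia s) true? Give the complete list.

1

Let φ = Dia Box (Box s or Dia s). Evaluate φ at each world:
  0 (successors ∅): φ is false.
  1 (successors {0, 1, 3}): φ is true.
  2 (successors {2}): φ is false.
  3 (successors ∅): φ is false.
For instance, at 1:
  At 1: Dia Box (Box s or Dia s) requires Box (Box s or Dia s) at some successor in {0, 1, 3}.
    Box (Box s or Dia s) holds at 0, so Dia Box (Box s or Dia s) is true at 1.
      At 0: no accessible worlds, so Box (Box s or Dia s) holds vacuously.
Satisfying worlds: {1}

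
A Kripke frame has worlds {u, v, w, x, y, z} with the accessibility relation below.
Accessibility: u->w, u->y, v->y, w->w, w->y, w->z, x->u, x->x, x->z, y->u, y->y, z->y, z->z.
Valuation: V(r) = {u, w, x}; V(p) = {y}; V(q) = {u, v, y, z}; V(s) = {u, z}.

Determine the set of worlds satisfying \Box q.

Let φ = \Box q. Evaluate φ at each world:
  u (successors {w, y}): φ is false.
  v (successors {y}): φ is true.
  w (successors {w, y, z}): φ is false.
  x (successors {u, x, z}): φ is false.
  y (successors {u, y}): φ is true.
  z (successors {y, z}): φ is true.
For instance, at u:
  At u: \Box q requires q at every successor {w, y}.
    q fails at w, so \Box q is false at u.
Satisfying worlds: {v, y, z}

v, y, z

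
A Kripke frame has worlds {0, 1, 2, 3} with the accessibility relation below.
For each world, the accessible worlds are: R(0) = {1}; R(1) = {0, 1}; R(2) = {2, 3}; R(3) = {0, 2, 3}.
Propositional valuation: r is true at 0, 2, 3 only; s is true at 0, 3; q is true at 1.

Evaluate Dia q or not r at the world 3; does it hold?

No

At 3: Dia q is false, not r is false, so Dia q or not r is false.
  At 3: Dia q requires q at some successor in {0, 2, 3}.
    At 0: q is false.
    At 2: q is false.
    At 3: q is false.
  So Dia q is false at 3.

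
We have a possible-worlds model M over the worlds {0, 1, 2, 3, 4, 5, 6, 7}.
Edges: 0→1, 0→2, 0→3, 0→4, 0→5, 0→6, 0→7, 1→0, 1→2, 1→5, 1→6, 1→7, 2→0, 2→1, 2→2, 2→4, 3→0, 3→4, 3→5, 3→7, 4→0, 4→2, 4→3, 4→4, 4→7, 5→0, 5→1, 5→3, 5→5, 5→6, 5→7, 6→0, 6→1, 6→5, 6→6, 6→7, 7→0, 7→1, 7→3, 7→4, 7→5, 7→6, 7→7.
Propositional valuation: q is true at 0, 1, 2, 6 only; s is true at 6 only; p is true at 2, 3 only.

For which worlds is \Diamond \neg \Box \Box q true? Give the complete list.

Let φ = \Diamond \neg \Box \Box q. Evaluate φ at each world:
  0 (successors {1, 2, 3, 4, 5, 6, 7}): φ is true.
  1 (successors {0, 2, 5, 6, 7}): φ is true.
  2 (successors {0, 1, 2, 4}): φ is true.
  3 (successors {0, 4, 5, 7}): φ is true.
  4 (successors {0, 2, 3, 4, 7}): φ is true.
  5 (successors {0, 1, 3, 5, 6, 7}): φ is true.
  6 (successors {0, 1, 5, 6, 7}): φ is true.
  7 (successors {0, 1, 3, 4, 5, 6, 7}): φ is true.
For instance, at 1:
  At 1: \Diamond \neg \Box \Box q requires \neg \Box \Box q at some successor in {0, 2, 5, 6, 7}.
    \neg \Box \Box q holds at 0, so \Diamond \neg \Box \Box q is true at 1.
      At 0: \Box \Box q is false, so \neg \Box \Box q is true.
Satisfying worlds: {0, 1, 2, 3, 4, 5, 6, 7}

0, 1, 2, 3, 4, 5, 6, 7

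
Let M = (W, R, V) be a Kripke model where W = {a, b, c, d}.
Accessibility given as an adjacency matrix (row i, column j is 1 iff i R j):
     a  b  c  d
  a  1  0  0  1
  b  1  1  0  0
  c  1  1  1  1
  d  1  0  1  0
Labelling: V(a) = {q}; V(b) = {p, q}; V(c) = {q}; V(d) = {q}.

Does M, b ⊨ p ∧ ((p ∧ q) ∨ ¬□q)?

At b: p is true, (p ∧ q) ∨ ¬□q is true, so p ∧ ((p ∧ q) ∨ ¬□q) is true.
  At b: p ∧ q is true, ¬□q is false, so (p ∧ q) ∨ ¬□q is true.
    At b: □q is true, so ¬□q is false.
      At b: □q requires q at every successor {a, b}.
        At a: q is true.
        At b: q is true.
      So □q is true at b.

Yes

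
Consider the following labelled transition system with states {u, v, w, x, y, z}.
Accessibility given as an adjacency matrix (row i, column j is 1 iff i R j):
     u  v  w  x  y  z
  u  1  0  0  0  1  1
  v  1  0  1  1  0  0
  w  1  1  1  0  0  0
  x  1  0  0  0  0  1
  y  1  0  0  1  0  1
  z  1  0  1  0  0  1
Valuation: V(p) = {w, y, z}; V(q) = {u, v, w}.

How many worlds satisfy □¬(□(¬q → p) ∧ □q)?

3

Recall that □ψ holds at a world iff ψ holds at every accessible world, and ◇ψ holds iff ψ holds at some accessible world.
Let φ = □¬(□(¬q → p) ∧ □q). Evaluate φ at each world:
  u (successors {u, y, z}): φ is true.
  v (successors {u, w, x}): φ is false.
  w (successors {u, v, w}): φ is false.
  x (successors {u, z}): φ is true.
  y (successors {u, x, z}): φ is true.
  z (successors {u, w, z}): φ is false.
For instance, at w:
  At w: □¬(□(¬q → p) ∧ □q) requires ¬(□(¬q → p) ∧ □q) at every successor {u, v, w}.
    ¬(□(¬q → p) ∧ □q) fails at w, so □¬(□(¬q → p) ∧ □q) is false at w.
      At w: □(¬q → p) ∧ □q is true, so ¬(□(¬q → p) ∧ □q) is false.
Satisfying worlds: {u, x, y}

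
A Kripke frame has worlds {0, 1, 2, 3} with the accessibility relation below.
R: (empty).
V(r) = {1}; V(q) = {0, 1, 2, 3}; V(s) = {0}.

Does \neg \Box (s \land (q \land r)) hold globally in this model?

No

Let φ = \neg \Box (s \land (q \land r)). Evaluate φ at each world:
  0 (successors ∅): φ is false.
  1 (successors ∅): φ is false.
  2 (successors ∅): φ is false.
  3 (successors ∅): φ is false.
Detail at 0 (counterexample):
  At 0: \Box (s \land (q \land r)) is true, so \neg \Box (s \land (q \land r)) is false.
    At 0: no accessible worlds, so \Box (s \land (q \land r)) holds vacuously.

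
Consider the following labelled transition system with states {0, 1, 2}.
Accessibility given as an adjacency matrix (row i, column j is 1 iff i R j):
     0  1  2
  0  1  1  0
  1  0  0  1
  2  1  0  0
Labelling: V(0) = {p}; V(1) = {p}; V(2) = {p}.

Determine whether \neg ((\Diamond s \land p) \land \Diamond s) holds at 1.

Yes

At 1: (\Diamond s \land p) \land \Diamond s is false, so \neg ((\Diamond s \land p) \land \Diamond s) is true.
  At 1: \Diamond s \land p is false, \Diamond s is false, so (\Diamond s \land p) \land \Diamond s is false.
    At 1: \Diamond s is false, p is true, so \Diamond s \land p is false.
      At 1: \Diamond s requires s at some successor in {2}.
        At 2: s is false.
      So \Diamond s is false at 1.
    At 1: \Diamond s requires s at some successor in {2}.
      At 2: s is false.
    So \Diamond s is false at 1.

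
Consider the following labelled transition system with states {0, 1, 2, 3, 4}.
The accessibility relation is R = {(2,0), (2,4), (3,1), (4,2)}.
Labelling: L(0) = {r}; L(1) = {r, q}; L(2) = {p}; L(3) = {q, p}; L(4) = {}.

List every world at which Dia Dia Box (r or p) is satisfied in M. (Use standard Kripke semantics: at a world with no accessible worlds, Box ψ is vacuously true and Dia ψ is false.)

4

Let φ = Dia Dia Box (r or p). Evaluate φ at each world:
  0 (successors ∅): φ is false.
  1 (successors ∅): φ is false.
  2 (successors {0, 4}): φ is false.
  3 (successors {1}): φ is false.
  4 (successors {2}): φ is true.
For instance, at 4:
  At 4: Dia Dia Box (r or p) requires Dia Box (r or p) at some successor in {2}.
    Dia Box (r or p) holds at 2, so Dia Dia Box (r or p) is true at 4.
      At 2: Dia Box (r or p) requires Box (r or p) at some successor in {0, 4}.
        Box (r or p) holds at 0, so Dia Box (r or p) is true at 2.
Satisfying worlds: {4}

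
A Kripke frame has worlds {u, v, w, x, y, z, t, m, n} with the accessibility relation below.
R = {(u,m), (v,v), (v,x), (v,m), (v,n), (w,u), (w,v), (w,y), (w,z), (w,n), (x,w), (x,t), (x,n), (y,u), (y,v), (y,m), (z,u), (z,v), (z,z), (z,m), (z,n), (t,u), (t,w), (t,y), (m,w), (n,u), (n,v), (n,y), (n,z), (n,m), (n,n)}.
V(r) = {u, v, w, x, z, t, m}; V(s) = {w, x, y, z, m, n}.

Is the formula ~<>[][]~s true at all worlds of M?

Let φ = ~<>[][]~s. Evaluate φ at each world:
  u (successors {m}): φ is true.
  v (successors {v, x, m, n}): φ is true.
  w (successors {u, v, y, z, n}): φ is true.
  x (successors {w, t, n}): φ is true.
  y (successors {u, v, m}): φ is true.
  z (successors {u, v, z, m, n}): φ is true.
  t (successors {u, w, y}): φ is true.
  m (successors {w}): φ is true.
  n (successors {u, v, y, z, m, n}): φ is true.
For instance, at w:
  At w: <>[][]~s is false, so ~<>[][]~s is true.
    At w: <>[][]~s requires [][]~s at some successor in {u, v, y, z, n}.
      At u: [][]~s is false.
      At v: [][]~s is false.
      At y: [][]~s is false.
      At z: [][]~s is false.
      At n: [][]~s is false.
    So <>[][]~s is false at w.

Yes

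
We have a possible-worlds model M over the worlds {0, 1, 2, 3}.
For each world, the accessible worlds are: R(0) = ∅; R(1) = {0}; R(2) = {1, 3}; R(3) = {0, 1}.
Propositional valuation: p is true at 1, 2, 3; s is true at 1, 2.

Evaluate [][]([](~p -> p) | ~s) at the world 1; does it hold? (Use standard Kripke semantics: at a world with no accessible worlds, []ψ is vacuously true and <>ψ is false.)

Recall that []ψ holds at a world iff ψ holds at every accessible world, and <>ψ holds iff ψ holds at some accessible world.
At 1: [][]([](~p -> p) | ~s) requires []([](~p -> p) | ~s) at every successor {0}.
    At 0: no accessible worlds, so []([](~p -> p) | ~s) holds vacuously.
So [][]([](~p -> p) | ~s) is true at 1.

Yes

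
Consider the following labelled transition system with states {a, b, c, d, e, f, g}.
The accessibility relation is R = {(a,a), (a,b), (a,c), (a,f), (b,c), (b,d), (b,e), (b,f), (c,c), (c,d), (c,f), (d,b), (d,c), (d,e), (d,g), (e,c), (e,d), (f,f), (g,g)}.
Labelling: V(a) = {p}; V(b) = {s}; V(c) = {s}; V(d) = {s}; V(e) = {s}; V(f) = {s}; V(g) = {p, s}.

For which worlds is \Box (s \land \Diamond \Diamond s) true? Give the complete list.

b, c, d, e, f, g

Let φ = \Box (s \land \Diamond \Diamond s). Evaluate φ at each world:
  a (successors {a, b, c, f}): φ is false.
  b (successors {c, d, e, f}): φ is true.
  c (successors {c, d, f}): φ is true.
  d (successors {b, c, e, g}): φ is true.
  e (successors {c, d}): φ is true.
  f (successors {f}): φ is true.
  g (successors {g}): φ is true.
For instance, at b:
  At b: \Box (s \land \Diamond \Diamond s) requires s \land \Diamond \Diamond s at every successor {c, d, e, f}.
    At c: s \land \Diamond \Diamond s is true.
    At d: s \land \Diamond \Diamond s is true.
    At e: s \land \Diamond \Diamond s is true.
    At f: s \land \Diamond \Diamond s is true.
  So \Box (s \land \Diamond \Diamond s) is true at b.
Satisfying worlds: {b, c, d, e, f, g}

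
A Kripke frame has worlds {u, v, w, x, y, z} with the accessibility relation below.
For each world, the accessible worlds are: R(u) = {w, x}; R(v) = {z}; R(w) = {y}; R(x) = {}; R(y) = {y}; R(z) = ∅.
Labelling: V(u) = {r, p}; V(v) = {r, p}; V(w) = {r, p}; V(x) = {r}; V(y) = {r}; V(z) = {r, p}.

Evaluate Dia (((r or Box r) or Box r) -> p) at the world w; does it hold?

At w: Dia (((r or Box r) or Box r) -> p) requires ((r or Box r) or Box r) -> p at some successor in {y}.
  At y: ((r or Box r) or Box r) -> p is false.
So Dia (((r or Box r) or Box r) -> p) is false at w.

No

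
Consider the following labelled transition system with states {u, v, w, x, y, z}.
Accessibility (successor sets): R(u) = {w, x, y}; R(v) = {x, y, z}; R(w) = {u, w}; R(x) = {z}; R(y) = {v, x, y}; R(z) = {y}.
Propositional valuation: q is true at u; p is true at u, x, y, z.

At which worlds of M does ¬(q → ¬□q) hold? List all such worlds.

Recall that □ψ holds at a world iff ψ holds at every accessible world, and ◇ψ holds iff ψ holds at some accessible world.
Let φ = ¬(q → ¬□q). Evaluate φ at each world:
  u (successors {w, x, y}): φ is false.
  v (successors {x, y, z}): φ is false.
  w (successors {u, w}): φ is false.
  x (successors {z}): φ is false.
  y (successors {v, x, y}): φ is false.
  z (successors {y}): φ is false.
For instance, at x:
  At x: q → ¬□q is true, so ¬(q → ¬□q) is false.
    At x: q is false, ¬□q is true, so q → ¬□q is true.
      At x: □q is false, so ¬□q is true.
Satisfying worlds: none.

none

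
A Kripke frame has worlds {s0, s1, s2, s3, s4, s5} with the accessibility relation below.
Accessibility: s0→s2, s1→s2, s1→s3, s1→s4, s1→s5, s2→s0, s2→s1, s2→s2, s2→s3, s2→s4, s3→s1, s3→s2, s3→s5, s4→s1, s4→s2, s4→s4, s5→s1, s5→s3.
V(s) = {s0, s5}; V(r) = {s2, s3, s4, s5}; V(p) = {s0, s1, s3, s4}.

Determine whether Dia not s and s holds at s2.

No

At s2: Dia not s is true, s is false, so Dia not s and s is false.
  At s2: Dia not s requires not s at some successor in {s0, s1, s2, s3, s4}.
    not s holds at s1, so Dia not s is true at s2.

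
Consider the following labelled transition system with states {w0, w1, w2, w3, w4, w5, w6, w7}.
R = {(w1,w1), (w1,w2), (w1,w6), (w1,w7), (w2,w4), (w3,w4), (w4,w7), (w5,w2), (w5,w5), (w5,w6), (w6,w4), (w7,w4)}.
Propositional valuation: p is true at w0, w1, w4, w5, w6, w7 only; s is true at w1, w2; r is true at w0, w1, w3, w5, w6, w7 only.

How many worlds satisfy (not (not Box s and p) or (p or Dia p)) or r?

Let φ = (not (not Box s and p) or (p or Dia p)) or r. Evaluate φ at each world:
  w0 (successors ∅): φ is true.
  w1 (successors {w1, w2, w6, w7}): φ is true.
  w2 (successors {w4}): φ is true.
  w3 (successors {w4}): φ is true.
  w4 (successors {w7}): φ is true.
  w5 (successors {w2, w5, w6}): φ is true.
  w6 (successors {w4}): φ is true.
  w7 (successors {w4}): φ is true.
For instance, at w1:
  At w1: not (not Box s and p) or (p or Dia p) is true, r is true, so (not (not Box s and p) or (p or Dia p)) or r is true.
    At w1: not (not Box s and p) is false, p or Dia p is true, so not (not Box s and p) or (p or Dia p) is true.
      At w1: not Box s and p is true, so not (not Box s and p) is false.
      At w1: p is true, Dia p is true, so p or Dia p is true.
Satisfying worlds: {w0, w1, w2, w3, w4, w5, w6, w7}

8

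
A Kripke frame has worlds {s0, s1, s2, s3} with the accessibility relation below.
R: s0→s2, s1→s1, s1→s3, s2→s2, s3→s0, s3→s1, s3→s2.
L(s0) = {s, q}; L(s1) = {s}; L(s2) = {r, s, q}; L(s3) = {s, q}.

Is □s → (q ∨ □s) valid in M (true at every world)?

Let φ = □s → (q ∨ □s). Evaluate φ at each world:
  s0 (successors {s2}): φ is true.
  s1 (successors {s1, s3}): φ is true.
  s2 (successors {s2}): φ is true.
  s3 (successors {s0, s1, s2}): φ is true.
For instance, at s2:
  At s2: □s is true, q ∨ □s is true, so □s → (q ∨ □s) is true.
    At s2: □s requires s at every successor {s2}.
      At s2: s is true.
    So □s is true at s2.
    At s2: q is true, □s is true, so q ∨ □s is true.
      At s2: □s requires s at every successor {s2}.
        At s2: s is true.
      So □s is true at s2.

Yes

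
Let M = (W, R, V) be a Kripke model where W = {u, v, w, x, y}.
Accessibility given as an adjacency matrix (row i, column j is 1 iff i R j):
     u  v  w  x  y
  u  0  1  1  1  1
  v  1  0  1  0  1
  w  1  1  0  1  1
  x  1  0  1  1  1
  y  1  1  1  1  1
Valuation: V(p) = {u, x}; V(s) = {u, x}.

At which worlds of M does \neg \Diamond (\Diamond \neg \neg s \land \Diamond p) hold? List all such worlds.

Let φ = \neg \Diamond (\Diamond \neg \neg s \land \Diamond p). Evaluate φ at each world:
  u (successors {v, w, x, y}): φ is false.
  v (successors {u, w, y}): φ is false.
  w (successors {u, v, x, y}): φ is false.
  x (successors {u, w, x, y}): φ is false.
  y (successors {u, v, w, x, y}): φ is false.
For instance, at u:
  At u: \Diamond (\Diamond \neg \neg s \land \Diamond p) is true, so \neg \Diamond (\Diamond \neg \neg s \land \Diamond p) is false.
    At u: \Diamond (\Diamond \neg \neg s \land \Diamond p) requires \Diamond \neg \neg s \land \Diamond p at some successor in {v, w, x, y}.
      \Diamond \neg \neg s \land \Diamond p holds at v, so \Diamond (\Diamond \neg \neg s \land \Diamond p) is true at u.
Satisfying worlds: none.

none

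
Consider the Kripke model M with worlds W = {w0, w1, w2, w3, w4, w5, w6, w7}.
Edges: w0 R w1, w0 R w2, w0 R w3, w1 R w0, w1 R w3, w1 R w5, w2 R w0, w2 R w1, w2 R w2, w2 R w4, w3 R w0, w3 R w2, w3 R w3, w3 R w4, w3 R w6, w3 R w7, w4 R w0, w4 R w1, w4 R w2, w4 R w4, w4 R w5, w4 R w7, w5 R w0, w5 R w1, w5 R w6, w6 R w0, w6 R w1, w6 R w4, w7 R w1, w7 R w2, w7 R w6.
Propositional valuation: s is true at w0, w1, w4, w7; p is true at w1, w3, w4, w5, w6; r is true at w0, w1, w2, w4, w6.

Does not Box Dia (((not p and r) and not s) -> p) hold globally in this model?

No

Let φ = not Box Dia (((not p and r) and not s) -> p). Evaluate φ at each world:
  w0 (successors {w1, w2, w3}): φ is false.
  w1 (successors {w0, w3, w5}): φ is false.
  w2 (successors {w0, w1, w2, w4}): φ is false.
  w3 (successors {w0, w2, w3, w4, w6, w7}): φ is false.
  w4 (successors {w0, w1, w2, w4, w5, w7}): φ is false.
  w5 (successors {w0, w1, w6}): φ is false.
  w6 (successors {w0, w1, w4}): φ is false.
  w7 (successors {w1, w2, w6}): φ is false.
Detail at w0 (counterexample):
  At w0: Box Dia (((not p and r) and not s) -> p) is true, so not Box Dia (((not p and r) and not s) -> p) is false.
    At w0: Box Dia (((not p and r) and not s) -> p) requires Dia (((not p and r) and not s) -> p) at every successor {w1, w2, w3}.
      At w1: Dia (((not p and r) and not s) -> p) is true.
      At w2: Dia (((not p and r) and not s) -> p) is true.
      At w3: Dia (((not p and r) and not s) -> p) is true.
    So Box Dia (((not p and r) and not s) -> p) is true at w0.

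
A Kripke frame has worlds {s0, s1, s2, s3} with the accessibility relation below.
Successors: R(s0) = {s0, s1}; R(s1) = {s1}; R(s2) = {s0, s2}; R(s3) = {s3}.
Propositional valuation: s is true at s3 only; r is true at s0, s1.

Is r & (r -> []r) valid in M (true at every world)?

No

Let φ = r & (r -> []r). Evaluate φ at each world:
  s0 (successors {s0, s1}): φ is true.
  s1 (successors {s1}): φ is true.
  s2 (successors {s0, s2}): φ is false.
  s3 (successors {s3}): φ is false.
Detail at s2 (counterexample):
  At s2: r is false, r -> []r is true, so r & (r -> []r) is false.
    At s2: r is false, []r is false, so r -> []r is true.
      At s2: []r requires r at every successor {s0, s2}.
        r fails at s2, so []r is false at s2.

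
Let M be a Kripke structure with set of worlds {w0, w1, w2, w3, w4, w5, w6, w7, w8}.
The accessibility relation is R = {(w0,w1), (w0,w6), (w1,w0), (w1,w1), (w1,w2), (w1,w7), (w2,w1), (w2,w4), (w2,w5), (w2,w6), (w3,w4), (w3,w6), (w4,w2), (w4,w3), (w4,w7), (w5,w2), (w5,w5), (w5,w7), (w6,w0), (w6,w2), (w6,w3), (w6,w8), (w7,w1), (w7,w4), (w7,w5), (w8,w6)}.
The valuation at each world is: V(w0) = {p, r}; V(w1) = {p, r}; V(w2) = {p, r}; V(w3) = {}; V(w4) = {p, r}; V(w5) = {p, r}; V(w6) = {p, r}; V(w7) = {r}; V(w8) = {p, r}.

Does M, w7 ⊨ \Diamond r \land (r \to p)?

No

At w7: \Diamond r is true, r \to p is false, so \Diamond r \land (r \to p) is false.
  At w7: \Diamond r requires r at some successor in {w1, w4, w5}.
    r holds at w1, so \Diamond r is true at w7.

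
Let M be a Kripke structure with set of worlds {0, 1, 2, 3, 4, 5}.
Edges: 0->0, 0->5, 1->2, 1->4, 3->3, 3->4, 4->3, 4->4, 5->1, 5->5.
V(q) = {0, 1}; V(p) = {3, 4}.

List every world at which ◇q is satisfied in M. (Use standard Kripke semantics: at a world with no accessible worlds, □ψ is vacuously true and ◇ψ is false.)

0, 5

Let φ = ◇q. Evaluate φ at each world:
  0 (successors {0, 5}): φ is true.
  1 (successors {2, 4}): φ is false.
  2 (successors ∅): φ is false.
  3 (successors {3, 4}): φ is false.
  4 (successors {3, 4}): φ is false.
  5 (successors {1, 5}): φ is true.
For instance, at 3:
  At 3: ◇q requires q at some successor in {3, 4}.
    At 3: q is false.
    At 4: q is false.
  So ◇q is false at 3.
Satisfying worlds: {0, 5}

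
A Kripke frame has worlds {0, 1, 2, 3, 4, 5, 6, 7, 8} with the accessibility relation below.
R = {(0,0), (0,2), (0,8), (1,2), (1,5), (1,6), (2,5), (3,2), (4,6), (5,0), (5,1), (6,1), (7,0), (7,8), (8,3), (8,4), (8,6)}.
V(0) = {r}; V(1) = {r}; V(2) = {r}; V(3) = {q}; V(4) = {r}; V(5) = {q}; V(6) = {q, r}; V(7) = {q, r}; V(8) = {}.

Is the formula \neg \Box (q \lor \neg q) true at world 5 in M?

Recall that \Box ψ holds at a world iff ψ holds at every accessible world, and \Diamond ψ holds iff ψ holds at some accessible world.
At 5: \Box (q \lor \neg q) is true, so \neg \Box (q \lor \neg q) is false.
  At 5: \Box (q \lor \neg q) requires q \lor \neg q at every successor {0, 1}.
    At 0: q \lor \neg q is true.
    At 1: q \lor \neg q is true.
  So \Box (q \lor \neg q) is true at 5.

No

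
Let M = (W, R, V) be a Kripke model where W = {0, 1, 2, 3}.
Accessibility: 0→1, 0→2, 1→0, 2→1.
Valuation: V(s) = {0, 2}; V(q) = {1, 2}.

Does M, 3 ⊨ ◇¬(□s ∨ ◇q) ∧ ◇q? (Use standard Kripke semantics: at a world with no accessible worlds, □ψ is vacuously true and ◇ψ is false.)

No

Recall that □ψ holds at a world iff ψ holds at every accessible world, and ◇ψ holds iff ψ holds at some accessible world.
At 3: ◇¬(□s ∨ ◇q) is false, ◇q is false, so ◇¬(□s ∨ ◇q) ∧ ◇q is false.
  At 3: no accessible worlds, so ◇¬(□s ∨ ◇q) is false.
  At 3: no accessible worlds, so ◇q is false.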